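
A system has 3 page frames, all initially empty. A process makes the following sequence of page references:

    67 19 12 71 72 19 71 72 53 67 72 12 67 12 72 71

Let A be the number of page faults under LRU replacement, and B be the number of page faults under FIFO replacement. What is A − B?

Under LRU: F F F F F F . . F F . F . . . F → 10 faults.
Under FIFO: F F F F F F . . F F F F . . . F → 11 faults.
A − B = 10 − 11 = -1.

-1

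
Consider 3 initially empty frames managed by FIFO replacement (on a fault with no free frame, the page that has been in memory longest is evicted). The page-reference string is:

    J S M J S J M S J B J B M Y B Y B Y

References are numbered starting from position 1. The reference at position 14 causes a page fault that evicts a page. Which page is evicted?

pos 1: J -> fault, frames (J)
pos 2: S -> fault, frames (J S)
pos 3: M -> fault, frames (J S M)
pos 4: J -> hit
pos 5: S -> hit
pos 6: J -> hit
pos 7: M -> hit
pos 8: S -> hit
pos 9: J -> hit
pos 10: B -> fault, evict J, frames (S M B)
pos 11: J -> fault, evict S, frames (M B J)
pos 12: B -> hit
pos 13: M -> hit
pos 14: Y -> fault, evict M, frames (B J Y)
At position 14, page M is evicted.

M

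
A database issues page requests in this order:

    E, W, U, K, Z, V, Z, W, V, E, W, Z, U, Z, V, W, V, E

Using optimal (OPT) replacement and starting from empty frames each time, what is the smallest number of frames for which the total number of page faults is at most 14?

f=1: 18 faults
f=2: 13 faults
f=3: 10 faults
f=4: 8 faults
f=5: 6 faults
f=6: 6 faults
Smallest f with faults ≤ 14 is 2.

2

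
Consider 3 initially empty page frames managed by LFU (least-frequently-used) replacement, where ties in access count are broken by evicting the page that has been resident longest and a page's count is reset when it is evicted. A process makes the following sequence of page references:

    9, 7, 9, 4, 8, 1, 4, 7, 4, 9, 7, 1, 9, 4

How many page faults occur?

9

9 → miss, frames [9]
7 → miss, frames [9, 7]
9 → hit
4 → miss, frames [9, 7, 4]
8 → miss, evict 7, frames [9, 4, 8]
1 → miss, evict 4, frames [9, 8, 1]
4 → miss, evict 8, frames [9, 1, 4]
7 → miss, evict 1, frames [9, 4, 7]
4 → hit
9 → hit
7 → hit
1 → miss, evict 4, frames [9, 7, 1]
9 → hit
4 → miss, evict 1, frames [9, 7, 4]
Page faults: 9.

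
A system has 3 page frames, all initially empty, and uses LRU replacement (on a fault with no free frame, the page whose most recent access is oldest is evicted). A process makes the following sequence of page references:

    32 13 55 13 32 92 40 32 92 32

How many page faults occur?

32: miss, frames [32]
13: miss, frames [32, 13]
55: miss, frames [32, 13, 55]
13: hit
32: hit
92: miss, evict 55, frames [13, 32, 92]
40: miss, evict 13, frames [32, 92, 40]
32: hit
92: hit
32: hit
Page faults: 5.

5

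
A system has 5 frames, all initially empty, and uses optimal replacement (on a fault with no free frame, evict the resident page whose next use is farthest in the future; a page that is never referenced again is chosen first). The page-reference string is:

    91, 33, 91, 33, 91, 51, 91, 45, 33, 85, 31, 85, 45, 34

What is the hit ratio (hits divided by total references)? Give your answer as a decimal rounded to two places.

0.50

91 → fault, frames (91)
33 → fault, frames (91 33)
91 → hit
33 → hit
91 → hit
51 → fault, frames (91 33 51)
91 → hit
45 → fault, frames (91 33 51 45)
33 → hit
85 → fault, frames (91 33 51 45 85)
31 → fault, evict 51, frames (91 33 45 85 31)
85 → hit
45 → hit
34 → fault, evict 31, frames (91 33 45 85 34)
Hits: 7 of 14 references → 7/14 = 0.5000.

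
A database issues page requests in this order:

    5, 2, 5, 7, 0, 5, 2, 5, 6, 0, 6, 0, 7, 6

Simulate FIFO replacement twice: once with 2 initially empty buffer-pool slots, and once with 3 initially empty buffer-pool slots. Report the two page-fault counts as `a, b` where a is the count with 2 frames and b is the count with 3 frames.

2 frames: F F . F F F F . F F . . F F → 10 faults.
3 frames: F F . F F F F . F F . . F . → 9 faults.
9 < 10: adding a frame reduced faults, as is typical.

10, 9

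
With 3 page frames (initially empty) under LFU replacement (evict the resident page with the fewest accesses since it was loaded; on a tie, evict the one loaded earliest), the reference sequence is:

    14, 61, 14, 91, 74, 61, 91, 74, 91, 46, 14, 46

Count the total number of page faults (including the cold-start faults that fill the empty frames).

14 -> miss, frames (14)
61 -> miss, frames (14 61)
14 -> hit
91 -> miss, frames (14 61 91)
74 -> miss, evict 61, frames (14 91 74)
61 -> miss, evict 91, frames (14 74 61)
91 -> miss, evict 74, frames (14 61 91)
74 -> miss, evict 61, frames (14 91 74)
91 -> hit
46 -> miss, evict 74, frames (14 91 46)
14 -> hit
46 -> hit
Page faults: 8.

8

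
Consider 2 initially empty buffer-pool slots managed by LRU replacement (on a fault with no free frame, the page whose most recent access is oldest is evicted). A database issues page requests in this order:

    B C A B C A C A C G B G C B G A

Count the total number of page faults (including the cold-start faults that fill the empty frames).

12

B: miss, frames {B}
C: miss, frames {B,C}
A: miss, evict B, frames {C,A}
B: miss, evict C, frames {A,B}
C: miss, evict A, frames {B,C}
A: miss, evict B, frames {C,A}
C: hit
A: hit
C: hit
G: miss, evict A, frames {C,G}
B: miss, evict C, frames {G,B}
G: hit
C: miss, evict B, frames {G,C}
B: miss, evict G, frames {C,B}
G: miss, evict C, frames {B,G}
A: miss, evict B, frames {G,A}
Page faults: 12.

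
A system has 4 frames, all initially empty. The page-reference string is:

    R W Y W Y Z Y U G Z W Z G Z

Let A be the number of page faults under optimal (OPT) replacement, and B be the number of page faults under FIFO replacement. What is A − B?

-1

Under OPT: F F F . . F . F F . . . . . → 6 faults.
Under FIFO: F F F . . F . F F . F . . . → 7 faults.
A − B = 6 − 7 = -1.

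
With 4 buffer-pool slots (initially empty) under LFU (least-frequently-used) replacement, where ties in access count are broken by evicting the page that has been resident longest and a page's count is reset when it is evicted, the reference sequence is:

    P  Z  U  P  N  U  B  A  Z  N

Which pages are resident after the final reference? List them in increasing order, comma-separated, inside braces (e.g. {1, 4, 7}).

P -> miss, frames [P]
Z -> miss, frames [P, Z]
U -> miss, frames [P, Z, U]
P -> hit
N -> miss, frames [P, Z, U, N]
U -> hit
B -> miss, evict Z, frames [P, U, N, B]
A -> miss, evict N, frames [P, U, B, A]
Z -> miss, evict B, frames [P, U, A, Z]
N -> miss, evict A, frames [P, U, Z, N]

{N, P, U, Z}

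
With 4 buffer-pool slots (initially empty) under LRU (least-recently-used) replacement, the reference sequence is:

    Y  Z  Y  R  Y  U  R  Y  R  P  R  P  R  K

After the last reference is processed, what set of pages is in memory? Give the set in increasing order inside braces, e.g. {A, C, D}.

{K, P, R, Y}

Y: fault, frames (Y)
Z: fault, frames (Y Z)
Y: hit
R: fault, frames (Z Y R)
Y: hit
U: fault, frames (Z R Y U)
R: hit
Y: hit
R: hit
P: fault, evict Z, frames (U Y R P)
R: hit
P: hit
R: hit
K: fault, evict U, frames (Y P R K)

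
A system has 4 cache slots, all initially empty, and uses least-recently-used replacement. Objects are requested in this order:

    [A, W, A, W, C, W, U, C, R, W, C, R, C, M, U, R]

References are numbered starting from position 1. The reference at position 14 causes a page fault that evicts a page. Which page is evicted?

pos 1: A: fault, frames (A)
pos 2: W: fault, frames (A W)
pos 3: A: hit
pos 4: W: hit
pos 5: C: fault, frames (A W C)
pos 6: W: hit
pos 7: U: fault, frames (A C W U)
pos 8: C: hit
pos 9: R: fault, evict A, frames (W U C R)
pos 10: W: hit
pos 11: C: hit
pos 12: R: hit
pos 13: C: hit
pos 14: M: fault, evict U, frames (W R C M)
At position 14, page U is evicted.

U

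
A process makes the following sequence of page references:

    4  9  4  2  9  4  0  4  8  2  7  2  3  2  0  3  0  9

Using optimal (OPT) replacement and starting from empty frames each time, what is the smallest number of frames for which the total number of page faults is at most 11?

2

f=1: 18 faults
f=2: 11 faults
f=3: 8 faults
f=4: 7 faults
f=5: 7 faults
f=6: 7 faults
f=7: 7 faults
Smallest f with faults ≤ 11 is 2.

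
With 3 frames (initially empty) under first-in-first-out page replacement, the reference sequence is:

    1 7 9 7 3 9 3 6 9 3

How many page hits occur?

5

1 → fault, frames {1}
7 → fault, frames {1,7}
9 → fault, frames {1,7,9}
7 → hit
3 → fault, evict 1, frames {7,9,3}
9 → hit
3 → hit
6 → fault, evict 7, frames {9,3,6}
9 → hit
3 → hit
Hits: 5.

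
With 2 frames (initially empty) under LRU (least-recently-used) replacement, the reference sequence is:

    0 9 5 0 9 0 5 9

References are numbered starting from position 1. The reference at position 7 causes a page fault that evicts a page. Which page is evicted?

9

pos 1: 0 → miss, frames [0]
pos 2: 9 → miss, frames [0, 9]
pos 3: 5 → miss, evict 0, frames [9, 5]
pos 4: 0 → miss, evict 9, frames [5, 0]
pos 5: 9 → miss, evict 5, frames [0, 9]
pos 6: 0 → hit
pos 7: 5 → miss, evict 9, frames [0, 5]
At position 7, page 9 is evicted.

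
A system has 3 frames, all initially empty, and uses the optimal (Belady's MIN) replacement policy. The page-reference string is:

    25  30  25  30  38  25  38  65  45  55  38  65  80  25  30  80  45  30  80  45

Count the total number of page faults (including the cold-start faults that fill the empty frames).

25: fault, frames (25)
30: fault, frames (25 30)
25: hit
30: hit
38: fault, frames (25 30 38)
25: hit
38: hit
65: fault, evict 30, frames (25 38 65)
45: fault, evict 25, frames (38 65 45)
55: fault, evict 45, frames (38 65 55)
38: hit
65: hit
80: fault, evict 55, frames (38 65 80)
25: fault, evict 65, frames (38 80 25)
30: fault, evict 25, frames (38 80 30)
80: hit
45: fault, evict 38, frames (80 30 45)
30: hit
80: hit
45: hit
Page faults: 10.

10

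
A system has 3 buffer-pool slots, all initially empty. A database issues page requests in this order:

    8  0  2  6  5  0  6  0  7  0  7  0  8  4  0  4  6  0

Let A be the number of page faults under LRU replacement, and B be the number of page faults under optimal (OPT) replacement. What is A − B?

Under LRU: F F F F F F . . F . . . F F . . F . → 10 faults.
Under OPT: F F F F F . . . F . . . F F . . . . → 8 faults.
A − B = 10 − 8 = 2.

2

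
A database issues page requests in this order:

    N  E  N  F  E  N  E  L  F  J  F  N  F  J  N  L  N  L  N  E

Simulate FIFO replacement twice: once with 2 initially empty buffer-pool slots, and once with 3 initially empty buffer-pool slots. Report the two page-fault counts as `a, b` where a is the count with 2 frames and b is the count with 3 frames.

2 frames: F F . F . F F F F F . F F F F F . . . F → 14 faults.
3 frames: F F . F . . . F . F . F F . . F . . . F → 9 faults.
9 < 14: adding a frame reduced faults, as is typical.

14, 9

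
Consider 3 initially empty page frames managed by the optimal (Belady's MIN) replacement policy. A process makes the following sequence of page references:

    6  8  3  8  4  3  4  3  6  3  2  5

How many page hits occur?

6 → fault, frames [6]
8 → fault, frames [6, 8]
3 → fault, frames [6, 8, 3]
8 → hit
4 → fault, evict 8, frames [6, 3, 4]
3 → hit
4 → hit
3 → hit
6 → hit
3 → hit
2 → fault, evict 4, frames [6, 3, 2]
5 → fault, evict 2, frames [6, 3, 5]
Hits: 6.

6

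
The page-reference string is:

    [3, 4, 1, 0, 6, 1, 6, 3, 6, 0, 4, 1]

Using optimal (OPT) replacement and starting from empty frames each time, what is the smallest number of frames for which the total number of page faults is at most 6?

f=1: 12 faults
f=2: 9 faults
f=3: 7 faults
f=4: 6 faults
f=5: 5 faults
Smallest f with faults ≤ 6 is 4.

4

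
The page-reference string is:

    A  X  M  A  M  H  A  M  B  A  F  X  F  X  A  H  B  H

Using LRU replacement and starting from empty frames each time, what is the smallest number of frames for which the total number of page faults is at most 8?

5

f=1: 18 faults
f=2: 14 faults
f=3: 9 faults
f=4: 9 faults
f=5: 8 faults
f=6: 6 faults
Smallest f with faults ≤ 8 is 5.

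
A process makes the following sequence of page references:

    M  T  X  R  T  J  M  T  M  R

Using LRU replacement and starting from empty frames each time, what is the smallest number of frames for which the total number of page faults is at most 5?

5

f=1: 10 faults
f=2: 9 faults
f=3: 7 faults
f=4: 6 faults
f=5: 5 faults
Smallest f with faults ≤ 5 is 5.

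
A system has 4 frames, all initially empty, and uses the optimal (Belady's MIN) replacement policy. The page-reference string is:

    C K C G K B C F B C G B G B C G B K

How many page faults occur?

6

C: fault, frames [C]
K: fault, frames [C, K]
C: hit
G: fault, frames [C, K, G]
K: hit
B: fault, frames [C, K, G, B]
C: hit
F: fault, evict K, frames [C, G, B, F]
B: hit
C: hit
G: hit
B: hit
G: hit
B: hit
C: hit
G: hit
B: hit
K: fault, evict F, frames [C, G, B, K]
Page faults: 6.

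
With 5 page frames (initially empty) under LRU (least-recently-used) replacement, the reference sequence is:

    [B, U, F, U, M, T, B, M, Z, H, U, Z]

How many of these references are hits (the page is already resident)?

B: miss, frames (B)
U: miss, frames (B U)
F: miss, frames (B U F)
U: hit
M: miss, frames (B F U M)
T: miss, frames (B F U M T)
B: hit
M: hit
Z: miss, evict F, frames (U T B M Z)
H: miss, evict U, frames (T B M Z H)
U: miss, evict T, frames (B M Z H U)
Z: hit
Hits: 4.

4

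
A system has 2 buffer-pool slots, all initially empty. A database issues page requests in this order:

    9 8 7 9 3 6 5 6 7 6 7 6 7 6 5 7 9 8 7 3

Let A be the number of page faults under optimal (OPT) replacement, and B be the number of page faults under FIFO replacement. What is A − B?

Under OPT: F F F . F F F . F . . . . . F . F F . F → 11 faults.
Under FIFO: F F F F F F F . F F . . . . F F F F F F → 15 faults.
A − B = 11 − 15 = -4.

-4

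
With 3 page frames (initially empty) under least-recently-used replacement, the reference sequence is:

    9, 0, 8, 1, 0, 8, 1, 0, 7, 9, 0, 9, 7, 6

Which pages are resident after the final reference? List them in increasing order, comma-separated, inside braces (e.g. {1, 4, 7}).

9: miss, frames {9}
0: miss, frames {9,0}
8: miss, frames {9,0,8}
1: miss, evict 9, frames {0,8,1}
0: hit
8: hit
1: hit
0: hit
7: miss, evict 8, frames {1,0,7}
9: miss, evict 1, frames {0,7,9}
0: hit
9: hit
7: hit
6: miss, evict 0, frames {9,7,6}

{6, 7, 9}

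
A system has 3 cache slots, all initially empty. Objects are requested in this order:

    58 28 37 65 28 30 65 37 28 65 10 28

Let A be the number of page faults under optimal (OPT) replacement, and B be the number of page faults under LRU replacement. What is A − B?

Under OPT: F F F F . F . . F . F . → 7 faults.
Under LRU: F F F F . F . F F . F . → 8 faults.
A − B = 7 − 8 = -1.

-1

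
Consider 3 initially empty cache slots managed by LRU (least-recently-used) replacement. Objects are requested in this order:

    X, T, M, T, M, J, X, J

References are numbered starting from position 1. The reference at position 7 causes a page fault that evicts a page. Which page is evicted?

T

pos 1: X -> fault, frames {X}
pos 2: T -> fault, frames {X,T}
pos 3: M -> fault, frames {X,T,M}
pos 4: T -> hit
pos 5: M -> hit
pos 6: J -> fault, evict X, frames {T,M,J}
pos 7: X -> fault, evict T, frames {M,J,X}
At position 7, page T is evicted.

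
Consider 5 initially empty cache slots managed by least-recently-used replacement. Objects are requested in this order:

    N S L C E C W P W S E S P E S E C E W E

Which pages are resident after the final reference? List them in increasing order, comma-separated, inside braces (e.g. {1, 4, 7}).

N: fault, frames {N}
S: fault, frames {N,S}
L: fault, frames {N,S,L}
C: fault, frames {N,S,L,C}
E: fault, frames {N,S,L,C,E}
C: hit
W: fault, evict N, frames {S,L,E,C,W}
P: fault, evict S, frames {L,E,C,W,P}
W: hit
S: fault, evict L, frames {E,C,P,W,S}
E: hit
S: hit
P: hit
E: hit
S: hit
E: hit
C: hit
E: hit
W: hit
E: hit

{C, E, P, S, W}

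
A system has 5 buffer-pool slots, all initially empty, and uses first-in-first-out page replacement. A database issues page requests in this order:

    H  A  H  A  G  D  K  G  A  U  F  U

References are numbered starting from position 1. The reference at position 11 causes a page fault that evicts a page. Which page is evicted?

pos 1: H: fault, frames [H]
pos 2: A: fault, frames [H, A]
pos 3: H: hit
pos 4: A: hit
pos 5: G: fault, frames [H, A, G]
pos 6: D: fault, frames [H, A, G, D]
pos 7: K: fault, frames [H, A, G, D, K]
pos 8: G: hit
pos 9: A: hit
pos 10: U: fault, evict H, frames [A, G, D, K, U]
pos 11: F: fault, evict A, frames [G, D, K, U, F]
At position 11, page A is evicted.

A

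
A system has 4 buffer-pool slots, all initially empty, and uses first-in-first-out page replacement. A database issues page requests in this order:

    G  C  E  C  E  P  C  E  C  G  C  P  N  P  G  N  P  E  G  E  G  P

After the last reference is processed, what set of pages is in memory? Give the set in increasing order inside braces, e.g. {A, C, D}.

G -> fault, frames [G]
C -> fault, frames [G, C]
E -> fault, frames [G, C, E]
C -> hit
E -> hit
P -> fault, frames [G, C, E, P]
C -> hit
E -> hit
C -> hit
G -> hit
C -> hit
P -> hit
N -> fault, evict G, frames [C, E, P, N]
P -> hit
G -> fault, evict C, frames [E, P, N, G]
N -> hit
P -> hit
E -> hit
G -> hit
E -> hit
G -> hit
P -> hit

{E, G, N, P}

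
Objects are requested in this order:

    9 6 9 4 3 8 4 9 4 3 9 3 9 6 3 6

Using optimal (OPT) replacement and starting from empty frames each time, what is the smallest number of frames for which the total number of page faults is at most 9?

f=1: 16 faults
f=2: 8 faults
f=3: 7 faults
f=4: 6 faults
f=5: 5 faults
Smallest f with faults ≤ 9 is 2.

2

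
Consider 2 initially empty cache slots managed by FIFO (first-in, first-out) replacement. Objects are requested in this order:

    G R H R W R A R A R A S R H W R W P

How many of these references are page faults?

G -> fault, frames {G}
R -> fault, frames {G,R}
H -> fault, evict G, frames {R,H}
R -> hit
W -> fault, evict R, frames {H,W}
R -> fault, evict H, frames {W,R}
A -> fault, evict W, frames {R,A}
R -> hit
A -> hit
R -> hit
A -> hit
S -> fault, evict R, frames {A,S}
R -> fault, evict A, frames {S,R}
H -> fault, evict S, frames {R,H}
W -> fault, evict R, frames {H,W}
R -> fault, evict H, frames {W,R}
W -> hit
P -> fault, evict W, frames {R,P}
Page faults: 12.

12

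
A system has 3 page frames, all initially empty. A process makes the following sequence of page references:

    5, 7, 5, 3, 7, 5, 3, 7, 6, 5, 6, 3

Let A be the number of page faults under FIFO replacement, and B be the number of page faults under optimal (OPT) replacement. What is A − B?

Under FIFO: F F . F . . . . F F . . → 5 faults.
Under OPT: F F . F . . . . F . . . → 4 faults.
A − B = 5 − 4 = 1.

1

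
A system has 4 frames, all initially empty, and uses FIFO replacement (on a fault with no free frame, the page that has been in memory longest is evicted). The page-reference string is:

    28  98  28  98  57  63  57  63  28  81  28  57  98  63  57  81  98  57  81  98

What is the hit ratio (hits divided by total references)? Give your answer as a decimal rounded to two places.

28: fault, frames (28)
98: fault, frames (28 98)
28: hit
98: hit
57: fault, frames (28 98 57)
63: fault, frames (28 98 57 63)
57: hit
63: hit
28: hit
81: fault, evict 28, frames (98 57 63 81)
28: fault, evict 98, frames (57 63 81 28)
57: hit
98: fault, evict 57, frames (63 81 28 98)
63: hit
57: fault, evict 63, frames (81 28 98 57)
81: hit
98: hit
57: hit
81: hit
98: hit
Hits: 12 of 20 references → 12/20 = 0.6000.

0.60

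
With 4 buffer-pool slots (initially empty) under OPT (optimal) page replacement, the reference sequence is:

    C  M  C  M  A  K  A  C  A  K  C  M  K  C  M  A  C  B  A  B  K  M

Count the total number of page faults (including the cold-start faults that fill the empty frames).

C: miss, frames (C)
M: miss, frames (C M)
C: hit
M: hit
A: miss, frames (C M A)
K: miss, frames (C M A K)
A: hit
C: hit
A: hit
K: hit
C: hit
M: hit
K: hit
C: hit
M: hit
A: hit
C: hit
B: miss, evict C, frames (M A K B)
A: hit
B: hit
K: hit
M: hit
Page faults: 5.

5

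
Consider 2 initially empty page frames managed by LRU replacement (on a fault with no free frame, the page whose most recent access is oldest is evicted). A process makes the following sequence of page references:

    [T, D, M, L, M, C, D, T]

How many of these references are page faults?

7

T: fault, frames [T]
D: fault, frames [T, D]
M: fault, evict T, frames [D, M]
L: fault, evict D, frames [M, L]
M: hit
C: fault, evict L, frames [M, C]
D: fault, evict M, frames [C, D]
T: fault, evict C, frames [D, T]
Page faults: 7.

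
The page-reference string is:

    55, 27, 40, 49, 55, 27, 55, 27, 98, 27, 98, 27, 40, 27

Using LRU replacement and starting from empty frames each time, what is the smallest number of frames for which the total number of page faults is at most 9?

2

f=1: 14 faults
f=2: 8 faults
f=3: 8 faults
f=4: 6 faults
f=5: 5 faults
Smallest f with faults ≤ 9 is 2.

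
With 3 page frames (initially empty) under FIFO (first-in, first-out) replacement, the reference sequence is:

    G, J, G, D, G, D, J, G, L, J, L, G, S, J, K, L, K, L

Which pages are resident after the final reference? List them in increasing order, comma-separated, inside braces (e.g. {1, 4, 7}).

G → miss, frames [G]
J → miss, frames [G, J]
G → hit
D → miss, frames [G, J, D]
G → hit
D → hit
J → hit
G → hit
L → miss, evict G, frames [J, D, L]
J → hit
L → hit
G → miss, evict J, frames [D, L, G]
S → miss, evict D, frames [L, G, S]
J → miss, evict L, frames [G, S, J]
K → miss, evict G, frames [S, J, K]
L → miss, evict S, frames [J, K, L]
K → hit
L → hit

{J, K, L}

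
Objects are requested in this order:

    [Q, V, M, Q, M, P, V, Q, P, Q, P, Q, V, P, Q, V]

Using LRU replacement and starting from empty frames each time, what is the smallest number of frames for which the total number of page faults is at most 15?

2

f=1: 16 faults
f=2: 12 faults
f=3: 6 faults
f=4: 4 faults
Smallest f with faults ≤ 15 is 2.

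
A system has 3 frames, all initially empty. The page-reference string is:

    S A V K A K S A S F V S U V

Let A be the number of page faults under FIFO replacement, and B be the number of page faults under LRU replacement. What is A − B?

Under FIFO: F F F F . . F F . F F F F . → 10 faults.
Under LRU: F F F F . . F . . F F . F . → 8 faults.
A − B = 10 − 8 = 2.

2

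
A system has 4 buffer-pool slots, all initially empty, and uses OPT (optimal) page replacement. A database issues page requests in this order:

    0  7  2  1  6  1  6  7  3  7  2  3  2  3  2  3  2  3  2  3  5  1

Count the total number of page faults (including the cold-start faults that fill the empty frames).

7

0 -> fault, frames (0)
7 -> fault, frames (0 7)
2 -> fault, frames (0 7 2)
1 -> fault, frames (0 7 2 1)
6 -> fault, evict 0, frames (7 2 1 6)
1 -> hit
6 -> hit
7 -> hit
3 -> fault, evict 6, frames (7 2 1 3)
7 -> hit
2 -> hit
3 -> hit
2 -> hit
3 -> hit
2 -> hit
3 -> hit
2 -> hit
3 -> hit
2 -> hit
3 -> hit
5 -> fault, evict 3, frames (7 2 1 5)
1 -> hit
Page faults: 7.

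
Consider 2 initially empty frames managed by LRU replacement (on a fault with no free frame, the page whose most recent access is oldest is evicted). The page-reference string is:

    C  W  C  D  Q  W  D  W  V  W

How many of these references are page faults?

7

C -> miss, frames [C]
W -> miss, frames [C, W]
C -> hit
D -> miss, evict W, frames [C, D]
Q -> miss, evict C, frames [D, Q]
W -> miss, evict D, frames [Q, W]
D -> miss, evict Q, frames [W, D]
W -> hit
V -> miss, evict D, frames [W, V]
W -> hit
Page faults: 7.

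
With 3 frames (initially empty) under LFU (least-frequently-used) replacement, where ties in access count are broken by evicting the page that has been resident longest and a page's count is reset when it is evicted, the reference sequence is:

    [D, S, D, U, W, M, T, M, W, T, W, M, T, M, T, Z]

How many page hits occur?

D -> fault, frames {D}
S -> fault, frames {D,S}
D -> hit
U -> fault, frames {D,S,U}
W -> fault, evict S, frames {D,U,W}
M -> fault, evict U, frames {D,W,M}
T -> fault, evict W, frames {D,M,T}
M -> hit
W -> fault, evict T, frames {D,M,W}
T -> fault, evict W, frames {D,M,T}
W -> fault, evict T, frames {D,M,W}
M -> hit
T -> fault, evict W, frames {D,M,T}
M -> hit
T -> hit
Z -> fault, evict D, frames {M,T,Z}
Hits: 5.

5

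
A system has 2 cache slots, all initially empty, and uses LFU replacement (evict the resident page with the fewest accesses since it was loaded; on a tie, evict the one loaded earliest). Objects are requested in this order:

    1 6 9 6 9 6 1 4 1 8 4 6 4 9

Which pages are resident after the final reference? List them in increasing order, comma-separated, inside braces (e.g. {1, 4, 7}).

1 -> fault, frames [1]
6 -> fault, frames [1, 6]
9 -> fault, evict 1, frames [6, 9]
6 -> hit
9 -> hit
6 -> hit
1 -> fault, evict 9, frames [6, 1]
4 -> fault, evict 1, frames [6, 4]
1 -> fault, evict 4, frames [6, 1]
8 -> fault, evict 1, frames [6, 8]
4 -> fault, evict 8, frames [6, 4]
6 -> hit
4 -> hit
9 -> fault, evict 4, frames [6, 9]

{6, 9}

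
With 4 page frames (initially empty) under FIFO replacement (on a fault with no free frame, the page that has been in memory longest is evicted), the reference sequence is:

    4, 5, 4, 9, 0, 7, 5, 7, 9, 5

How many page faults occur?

5

4 → miss, frames {4}
5 → miss, frames {4,5}
4 → hit
9 → miss, frames {4,5,9}
0 → miss, frames {4,5,9,0}
7 → miss, evict 4, frames {5,9,0,7}
5 → hit
7 → hit
9 → hit
5 → hit
Page faults: 5.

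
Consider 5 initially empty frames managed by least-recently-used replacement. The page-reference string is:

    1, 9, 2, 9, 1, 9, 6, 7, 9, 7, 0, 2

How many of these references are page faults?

1 -> fault, frames [1]
9 -> fault, frames [1, 9]
2 -> fault, frames [1, 9, 2]
9 -> hit
1 -> hit
9 -> hit
6 -> fault, frames [2, 1, 9, 6]
7 -> fault, frames [2, 1, 9, 6, 7]
9 -> hit
7 -> hit
0 -> fault, evict 2, frames [1, 6, 9, 7, 0]
2 -> fault, evict 1, frames [6, 9, 7, 0, 2]
Page faults: 7.

7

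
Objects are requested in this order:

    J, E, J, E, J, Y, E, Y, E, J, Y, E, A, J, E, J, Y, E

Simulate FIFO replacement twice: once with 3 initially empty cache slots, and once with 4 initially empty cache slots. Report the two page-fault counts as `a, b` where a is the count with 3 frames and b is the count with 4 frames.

7, 4

3 frames: F F . . . F . . . . . . F F F . F . → 7 faults.
4 frames: F F . . . F . . . . . . F . . . . . → 4 faults.
4 < 7: adding a frame reduced faults, as is typical.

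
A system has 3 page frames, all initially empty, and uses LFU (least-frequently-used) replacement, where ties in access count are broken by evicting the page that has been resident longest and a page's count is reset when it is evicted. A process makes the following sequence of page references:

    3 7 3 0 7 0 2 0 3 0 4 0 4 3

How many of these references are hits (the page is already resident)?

7

3 -> fault, frames (3)
7 -> fault, frames (3 7)
3 -> hit
0 -> fault, frames (3 7 0)
7 -> hit
0 -> hit
2 -> fault, evict 3, frames (7 0 2)
0 -> hit
3 -> fault, evict 2, frames (7 0 3)
0 -> hit
4 -> fault, evict 3, frames (7 0 4)
0 -> hit
4 -> hit
3 -> fault, evict 7, frames (0 4 3)
Hits: 7.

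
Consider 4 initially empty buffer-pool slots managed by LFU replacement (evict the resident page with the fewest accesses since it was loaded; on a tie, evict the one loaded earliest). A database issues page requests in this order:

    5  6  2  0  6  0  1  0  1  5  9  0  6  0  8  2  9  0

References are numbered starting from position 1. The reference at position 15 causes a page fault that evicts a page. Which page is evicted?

pos 1: 5 -> fault, frames (5)
pos 2: 6 -> fault, frames (5 6)
pos 3: 2 -> fault, frames (5 6 2)
pos 4: 0 -> fault, frames (5 6 2 0)
pos 5: 6 -> hit
pos 6: 0 -> hit
pos 7: 1 -> fault, evict 5, frames (6 2 0 1)
pos 8: 0 -> hit
pos 9: 1 -> hit
pos 10: 5 -> fault, evict 2, frames (6 0 1 5)
pos 11: 9 -> fault, evict 5, frames (6 0 1 9)
pos 12: 0 -> hit
pos 13: 6 -> hit
pos 14: 0 -> hit
pos 15: 8 -> fault, evict 9, frames (6 0 1 8)
At position 15, page 9 is evicted.

9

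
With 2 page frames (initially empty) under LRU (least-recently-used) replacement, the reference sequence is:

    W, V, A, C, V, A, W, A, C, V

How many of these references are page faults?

W → miss, frames [W]
V → miss, frames [W, V]
A → miss, evict W, frames [V, A]
C → miss, evict V, frames [A, C]
V → miss, evict A, frames [C, V]
A → miss, evict C, frames [V, A]
W → miss, evict V, frames [A, W]
A → hit
C → miss, evict W, frames [A, C]
V → miss, evict A, frames [C, V]
Page faults: 9.

9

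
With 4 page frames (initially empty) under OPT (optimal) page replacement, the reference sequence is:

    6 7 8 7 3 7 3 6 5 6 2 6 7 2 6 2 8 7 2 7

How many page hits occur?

14

6 -> miss, frames (6)
7 -> miss, frames (6 7)
8 -> miss, frames (6 7 8)
7 -> hit
3 -> miss, frames (6 7 8 3)
7 -> hit
3 -> hit
6 -> hit
5 -> miss, evict 3, frames (6 7 8 5)
6 -> hit
2 -> miss, evict 5, frames (6 7 8 2)
6 -> hit
7 -> hit
2 -> hit
6 -> hit
2 -> hit
8 -> hit
7 -> hit
2 -> hit
7 -> hit
Hits: 14.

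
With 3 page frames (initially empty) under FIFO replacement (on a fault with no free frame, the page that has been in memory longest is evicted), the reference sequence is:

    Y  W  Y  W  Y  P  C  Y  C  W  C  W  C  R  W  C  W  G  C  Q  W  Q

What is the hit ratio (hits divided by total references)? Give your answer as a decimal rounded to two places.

0.50

Y -> miss, frames [Y]
W -> miss, frames [Y, W]
Y -> hit
W -> hit
Y -> hit
P -> miss, frames [Y, W, P]
C -> miss, evict Y, frames [W, P, C]
Y -> miss, evict W, frames [P, C, Y]
C -> hit
W -> miss, evict P, frames [C, Y, W]
C -> hit
W -> hit
C -> hit
R -> miss, evict C, frames [Y, W, R]
W -> hit
C -> miss, evict Y, frames [W, R, C]
W -> hit
G -> miss, evict W, frames [R, C, G]
C -> hit
Q -> miss, evict R, frames [C, G, Q]
W -> miss, evict C, frames [G, Q, W]
Q -> hit
Hits: 11 of 22 references → 11/22 = 0.5000.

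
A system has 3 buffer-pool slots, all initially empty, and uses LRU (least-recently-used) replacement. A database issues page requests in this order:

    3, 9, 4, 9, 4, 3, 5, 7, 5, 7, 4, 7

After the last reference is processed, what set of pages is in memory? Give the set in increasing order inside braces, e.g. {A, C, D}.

{4, 5, 7}

3 -> miss, frames (3)
9 -> miss, frames (3 9)
4 -> miss, frames (3 9 4)
9 -> hit
4 -> hit
3 -> hit
5 -> miss, evict 9, frames (4 3 5)
7 -> miss, evict 4, frames (3 5 7)
5 -> hit
7 -> hit
4 -> miss, evict 3, frames (5 7 4)
7 -> hit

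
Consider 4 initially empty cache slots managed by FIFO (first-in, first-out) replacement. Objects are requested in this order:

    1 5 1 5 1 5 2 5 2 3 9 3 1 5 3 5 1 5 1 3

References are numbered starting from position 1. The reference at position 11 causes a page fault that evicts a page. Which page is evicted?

pos 1: 1: fault, frames {1}
pos 2: 5: fault, frames {1,5}
pos 3: 1: hit
pos 4: 5: hit
pos 5: 1: hit
pos 6: 5: hit
pos 7: 2: fault, frames {1,5,2}
pos 8: 5: hit
pos 9: 2: hit
pos 10: 3: fault, frames {1,5,2,3}
pos 11: 9: fault, evict 1, frames {5,2,3,9}
At position 11, page 1 is evicted.

1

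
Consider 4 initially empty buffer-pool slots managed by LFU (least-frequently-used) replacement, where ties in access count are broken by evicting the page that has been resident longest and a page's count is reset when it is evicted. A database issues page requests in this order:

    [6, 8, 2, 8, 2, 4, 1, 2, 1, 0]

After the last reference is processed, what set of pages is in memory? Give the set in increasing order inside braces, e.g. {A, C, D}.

6 -> miss, frames {6}
8 -> miss, frames {6,8}
2 -> miss, frames {6,8,2}
8 -> hit
2 -> hit
4 -> miss, frames {6,8,2,4}
1 -> miss, evict 6, frames {8,2,4,1}
2 -> hit
1 -> hit
0 -> miss, evict 4, frames {8,2,1,0}

{0, 1, 2, 8}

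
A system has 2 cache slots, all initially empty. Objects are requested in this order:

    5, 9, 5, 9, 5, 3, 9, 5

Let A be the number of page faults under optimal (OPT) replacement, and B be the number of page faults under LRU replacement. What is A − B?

Under OPT: F F . . . F . F → 4 faults.
Under LRU: F F . . . F F F → 5 faults.
A − B = 4 − 5 = -1.

-1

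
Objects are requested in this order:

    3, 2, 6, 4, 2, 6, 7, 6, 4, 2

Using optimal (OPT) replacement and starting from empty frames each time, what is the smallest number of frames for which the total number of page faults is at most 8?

2

f=1: 10 faults
f=2: 8 faults
f=3: 6 faults
f=4: 5 faults
f=5: 5 faults
Smallest f with faults ≤ 8 is 2.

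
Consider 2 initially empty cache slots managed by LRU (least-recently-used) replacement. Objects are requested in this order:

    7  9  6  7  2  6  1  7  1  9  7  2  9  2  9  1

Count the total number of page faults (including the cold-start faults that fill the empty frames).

13

7 -> fault, frames {7}
9 -> fault, frames {7,9}
6 -> fault, evict 7, frames {9,6}
7 -> fault, evict 9, frames {6,7}
2 -> fault, evict 6, frames {7,2}
6 -> fault, evict 7, frames {2,6}
1 -> fault, evict 2, frames {6,1}
7 -> fault, evict 6, frames {1,7}
1 -> hit
9 -> fault, evict 7, frames {1,9}
7 -> fault, evict 1, frames {9,7}
2 -> fault, evict 9, frames {7,2}
9 -> fault, evict 7, frames {2,9}
2 -> hit
9 -> hit
1 -> fault, evict 2, frames {9,1}
Page faults: 13.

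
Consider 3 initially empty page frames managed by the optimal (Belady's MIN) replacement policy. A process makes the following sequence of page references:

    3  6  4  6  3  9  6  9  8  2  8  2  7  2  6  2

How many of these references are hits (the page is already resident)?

3 → miss, frames (3)
6 → miss, frames (3 6)
4 → miss, frames (3 6 4)
6 → hit
3 → hit
9 → miss, evict 4, frames (3 6 9)
6 → hit
9 → hit
8 → miss, evict 9, frames (3 6 8)
2 → miss, evict 3, frames (6 8 2)
8 → hit
2 → hit
7 → miss, evict 8, frames (6 2 7)
2 → hit
6 → hit
2 → hit
Hits: 9.

9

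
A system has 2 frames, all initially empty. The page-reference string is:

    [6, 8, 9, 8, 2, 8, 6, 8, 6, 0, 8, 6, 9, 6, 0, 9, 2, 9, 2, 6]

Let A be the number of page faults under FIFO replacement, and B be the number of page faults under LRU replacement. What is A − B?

1

Under FIFO: F F F . F F F . . F F F F . F . F F . F → 14 faults.
Under LRU: F F F . F . F . . F F F F . F F F . . F → 13 faults.
A − B = 14 − 13 = 1.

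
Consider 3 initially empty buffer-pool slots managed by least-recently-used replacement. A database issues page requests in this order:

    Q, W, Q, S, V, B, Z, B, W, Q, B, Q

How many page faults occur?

8

Q -> fault, frames [Q]
W -> fault, frames [Q, W]
Q -> hit
S -> fault, frames [W, Q, S]
V -> fault, evict W, frames [Q, S, V]
B -> fault, evict Q, frames [S, V, B]
Z -> fault, evict S, frames [V, B, Z]
B -> hit
W -> fault, evict V, frames [Z, B, W]
Q -> fault, evict Z, frames [B, W, Q]
B -> hit
Q -> hit
Page faults: 8.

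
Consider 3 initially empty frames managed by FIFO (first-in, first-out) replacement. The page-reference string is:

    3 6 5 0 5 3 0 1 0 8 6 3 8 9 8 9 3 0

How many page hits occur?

6

3 → fault, frames (3)
6 → fault, frames (3 6)
5 → fault, frames (3 6 5)
0 → fault, evict 3, frames (6 5 0)
5 → hit
3 → fault, evict 6, frames (5 0 3)
0 → hit
1 → fault, evict 5, frames (0 3 1)
0 → hit
8 → fault, evict 0, frames (3 1 8)
6 → fault, evict 3, frames (1 8 6)
3 → fault, evict 1, frames (8 6 3)
8 → hit
9 → fault, evict 8, frames (6 3 9)
8 → fault, evict 6, frames (3 9 8)
9 → hit
3 → hit
0 → fault, evict 3, frames (9 8 0)
Hits: 6.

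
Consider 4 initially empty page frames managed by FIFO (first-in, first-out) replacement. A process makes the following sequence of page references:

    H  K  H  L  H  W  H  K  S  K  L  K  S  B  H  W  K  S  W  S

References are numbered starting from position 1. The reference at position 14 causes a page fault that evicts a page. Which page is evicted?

K

pos 1: H → fault, frames (H)
pos 2: K → fault, frames (H K)
pos 3: H → hit
pos 4: L → fault, frames (H K L)
pos 5: H → hit
pos 6: W → fault, frames (H K L W)
pos 7: H → hit
pos 8: K → hit
pos 9: S → fault, evict H, frames (K L W S)
pos 10: K → hit
pos 11: L → hit
pos 12: K → hit
pos 13: S → hit
pos 14: B → fault, evict K, frames (L W S B)
At position 14, page K is evicted.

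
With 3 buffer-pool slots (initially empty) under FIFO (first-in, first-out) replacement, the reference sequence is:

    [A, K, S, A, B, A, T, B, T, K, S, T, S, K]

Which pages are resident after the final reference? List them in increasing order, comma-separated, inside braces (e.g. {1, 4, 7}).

A → miss, frames [A]
K → miss, frames [A, K]
S → miss, frames [A, K, S]
A → hit
B → miss, evict A, frames [K, S, B]
A → miss, evict K, frames [S, B, A]
T → miss, evict S, frames [B, A, T]
B → hit
T → hit
K → miss, evict B, frames [A, T, K]
S → miss, evict A, frames [T, K, S]
T → hit
S → hit
K → hit

{K, S, T}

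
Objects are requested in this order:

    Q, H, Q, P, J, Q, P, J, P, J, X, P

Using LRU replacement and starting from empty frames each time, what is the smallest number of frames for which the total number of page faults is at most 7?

3

f=1: 12 faults
f=2: 9 faults
f=3: 5 faults
f=4: 5 faults
f=5: 5 faults
Smallest f with faults ≤ 7 is 3.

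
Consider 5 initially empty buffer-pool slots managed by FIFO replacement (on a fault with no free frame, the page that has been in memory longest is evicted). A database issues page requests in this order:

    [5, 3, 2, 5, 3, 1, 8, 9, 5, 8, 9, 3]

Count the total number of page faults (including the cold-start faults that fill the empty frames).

5 -> fault, frames [5]
3 -> fault, frames [5, 3]
2 -> fault, frames [5, 3, 2]
5 -> hit
3 -> hit
1 -> fault, frames [5, 3, 2, 1]
8 -> fault, frames [5, 3, 2, 1, 8]
9 -> fault, evict 5, frames [3, 2, 1, 8, 9]
5 -> fault, evict 3, frames [2, 1, 8, 9, 5]
8 -> hit
9 -> hit
3 -> fault, evict 2, frames [1, 8, 9, 5, 3]
Page faults: 8.

8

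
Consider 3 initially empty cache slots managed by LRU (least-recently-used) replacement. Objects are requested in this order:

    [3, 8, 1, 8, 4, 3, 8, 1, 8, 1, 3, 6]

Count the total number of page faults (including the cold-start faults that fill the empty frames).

3 → miss, frames {3}
8 → miss, frames {3,8}
1 → miss, frames {3,8,1}
8 → hit
4 → miss, evict 3, frames {1,8,4}
3 → miss, evict 1, frames {8,4,3}
8 → hit
1 → miss, evict 4, frames {3,8,1}
8 → hit
1 → hit
3 → hit
6 → miss, evict 8, frames {1,3,6}
Page faults: 7.

7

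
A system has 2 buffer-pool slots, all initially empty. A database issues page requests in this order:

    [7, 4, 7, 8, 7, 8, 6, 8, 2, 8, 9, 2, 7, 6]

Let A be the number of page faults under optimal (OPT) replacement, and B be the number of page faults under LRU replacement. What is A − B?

-1

Under OPT: F F . F . . F . F . F . F F → 8 faults.
Under LRU: F F . F . . F . F . F F F F → 9 faults.
A − B = 8 − 9 = -1.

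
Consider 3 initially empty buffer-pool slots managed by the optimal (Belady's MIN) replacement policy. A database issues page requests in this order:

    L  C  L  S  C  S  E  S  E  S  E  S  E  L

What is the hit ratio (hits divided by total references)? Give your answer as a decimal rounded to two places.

0.71

L: miss, frames [L]
C: miss, frames [L, C]
L: hit
S: miss, frames [L, C, S]
C: hit
S: hit
E: miss, evict C, frames [L, S, E]
S: hit
E: hit
S: hit
E: hit
S: hit
E: hit
L: hit
Hits: 10 of 14 references → 10/14 = 0.7143.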